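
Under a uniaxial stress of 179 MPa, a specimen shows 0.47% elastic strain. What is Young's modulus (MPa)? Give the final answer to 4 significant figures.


E = sigma / epsilon
epsilon = 0.47% = 4.7e-03
E = 179 / 4.7e-03
E = 38090 MPa


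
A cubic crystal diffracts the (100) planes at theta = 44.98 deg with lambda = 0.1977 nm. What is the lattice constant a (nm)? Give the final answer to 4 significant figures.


d = lambda / (2*sin(theta))
d = 0.1977 / (2*sin(44.98 deg))
d = 0.139844 nm
a = d * sqrt(h^2+k^2+l^2) = 0.139844 * sqrt(1)
a = 0.1398 nm


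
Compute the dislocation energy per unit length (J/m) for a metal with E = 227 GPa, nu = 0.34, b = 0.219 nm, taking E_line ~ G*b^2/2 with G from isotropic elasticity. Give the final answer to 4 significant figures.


Step 1: G = E / (2*(1+nu))
G = 227 / (2*(1+0.34)) = 84.7015 GPa = 8.47015e+10 Pa
Step 2: E_line = G*b^2/2
b = 0.219 nm = 2.19e-10 m
E_line = 0.5 * 8.47015e+10 * (2.19e-10)^2 = 2.031e-09 J/m


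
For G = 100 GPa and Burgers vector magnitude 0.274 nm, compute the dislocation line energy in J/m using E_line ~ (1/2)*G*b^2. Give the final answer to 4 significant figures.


E = G*b^2/2
b = 0.274 nm = 2.74e-10 m
G = 100 GPa = 1e+11 Pa
E = 0.5 * 1e+11 * (2.74e-10)^2
E = 3.754e-09 J/m


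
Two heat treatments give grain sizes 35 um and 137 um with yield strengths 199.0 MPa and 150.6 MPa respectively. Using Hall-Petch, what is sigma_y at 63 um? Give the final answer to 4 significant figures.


sigma_y = sigma0 + k / sqrt(d)
1/sqrt(d1) = 1/sqrt(3.5e-05) = 169.031;  1/sqrt(d2) = 85.4358
k = (sigma1 - sigma2) / (1/sqrt(d1) - 1/sqrt(d2)) = (199.0 - 150.6) / (169.031 - 85.4358) = 0.578981 MPa*m^0.5
sigma0 = sigma1 - k/sqrt(d1) = 199.0 - 0.578981*169.031 = 101.134 MPa
sigma_y(d3) = 101.134 + 0.578981 / sqrt(6.3e-05) = 174.1 MPa


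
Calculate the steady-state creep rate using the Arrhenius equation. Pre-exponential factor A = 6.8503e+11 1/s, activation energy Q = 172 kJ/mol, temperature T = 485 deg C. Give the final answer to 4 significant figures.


rate = A * exp(-Q / (R*T))
T = 485 + 273.15 = 758.15 K
rate = 6.8503e+11 * exp(-172e3 / (8.314 * 758.15))
rate = 0.9659 1/s


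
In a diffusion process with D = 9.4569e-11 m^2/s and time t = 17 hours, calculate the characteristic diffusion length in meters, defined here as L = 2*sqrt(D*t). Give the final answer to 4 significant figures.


t = 17 hr = 61200 s
Diffusion length = 2*sqrt(D*t)
= 2*sqrt(9.4569e-11 * 61200)
= 4.811e-03 m


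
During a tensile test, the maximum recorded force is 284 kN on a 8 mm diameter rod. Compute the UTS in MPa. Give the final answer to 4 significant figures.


A0 = pi*(d/2)^2 = pi*(8/2)^2 = 50.2655 mm^2
UTS = F_max / A0 = 284*1000 / 50.2655
UTS = 5650 MPa


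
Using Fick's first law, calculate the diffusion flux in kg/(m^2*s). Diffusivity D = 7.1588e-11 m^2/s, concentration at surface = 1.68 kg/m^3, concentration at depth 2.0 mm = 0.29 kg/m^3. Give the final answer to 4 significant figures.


J = -D * (dC/dx) = D * (C1 - C2) / dx
J = 7.1588e-11 * (1.68 - 0.29) / 2e-03
J = 4.975e-08 kg/(m^2*s)


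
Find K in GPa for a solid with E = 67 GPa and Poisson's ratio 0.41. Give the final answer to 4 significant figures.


K = E / (3*(1-2*nu))
K = 67 / (3*(1-2*0.41))
K = 124.1 GPa


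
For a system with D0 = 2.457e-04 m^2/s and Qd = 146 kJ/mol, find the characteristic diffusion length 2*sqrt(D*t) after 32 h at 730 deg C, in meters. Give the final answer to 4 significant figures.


Step 1: D = D0 * exp(-Qd/(R*T))
T = 1003.15 K
D = 2.457e-04 * exp(-146e3 / (8.314 * 1003.15)) = 6.13508e-12 m^2/s
Step 2: L = 2*sqrt(D*t)
t = 32 h = 115200 s
L = 2*sqrt(6.13508e-12 * 115200) = 1.681e-03 m


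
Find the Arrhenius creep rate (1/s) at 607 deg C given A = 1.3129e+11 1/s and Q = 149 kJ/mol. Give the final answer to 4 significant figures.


rate = A * exp(-Q / (R*T))
T = 607 + 273.15 = 880.15 K
rate = 1.3129e+11 * exp(-149e3 / (8.314 * 880.15))
rate = 188.4 1/s


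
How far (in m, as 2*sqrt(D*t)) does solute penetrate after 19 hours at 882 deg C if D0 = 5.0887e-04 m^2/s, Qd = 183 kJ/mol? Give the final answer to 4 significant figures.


Step 1: D = D0 * exp(-Qd/(R*T))
T = 1155.15 K
D = 5.0887e-04 * exp(-183e3 / (8.314 * 1155.15)) = 2.69926e-12 m^2/s
Step 2: L = 2*sqrt(D*t)
t = 19 h = 68400 s
L = 2*sqrt(2.69926e-12 * 68400) = 8.594e-04 m


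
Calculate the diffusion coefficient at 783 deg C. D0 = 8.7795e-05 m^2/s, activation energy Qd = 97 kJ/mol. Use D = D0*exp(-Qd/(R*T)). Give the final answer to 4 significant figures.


D = D0 * exp(-Qd / (R*T))
T = 1056.15 K
D = 8.7795e-05 * exp(-97e3 / (8.314 * 1056.15))
D = 1.399e-09 m^2/s


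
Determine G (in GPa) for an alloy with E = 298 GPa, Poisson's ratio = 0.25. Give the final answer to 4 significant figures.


G = E / (2*(1+nu))
G = 298 / (2*(1+0.25))
G = 119.2 GPa


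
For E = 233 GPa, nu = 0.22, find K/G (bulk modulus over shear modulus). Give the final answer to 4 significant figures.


G = E / (2*(1+nu))
G = 233 / (2*(1+0.22)) = 95.4918 GPa
K = E / (3*(1-2*nu))
K = 233 / (3*(1-2*0.22)) = 138.69 GPa
K/G = 138.69 / 95.4918 = 1.452


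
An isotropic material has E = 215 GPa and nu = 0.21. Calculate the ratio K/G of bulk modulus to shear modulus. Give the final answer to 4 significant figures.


G = E / (2*(1+nu))
G = 215 / (2*(1+0.21)) = 88.843 GPa
K = E / (3*(1-2*nu))
K = 215 / (3*(1-2*0.21)) = 123.563 GPa
K/G = 123.563 / 88.843 = 1.391


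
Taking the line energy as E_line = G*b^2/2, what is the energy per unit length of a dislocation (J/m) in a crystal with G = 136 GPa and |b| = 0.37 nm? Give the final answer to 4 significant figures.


E = G*b^2/2
b = 0.37 nm = 3.7e-10 m
G = 136 GPa = 1.36e+11 Pa
E = 0.5 * 1.36e+11 * (3.7e-10)^2
E = 9.309e-09 J/m


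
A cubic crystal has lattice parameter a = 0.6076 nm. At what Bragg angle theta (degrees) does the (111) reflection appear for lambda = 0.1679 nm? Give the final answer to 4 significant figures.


d = a / sqrt(h^2+k^2+l^2)
d = 0.6076 / sqrt(3) = 0.350798 nm
lambda = 2*d*sin(theta)  =>  sin(theta) = lambda / (2*d)
sin(theta) = 0.1679 / (2 * 0.350798) = 0.239311
theta = 13.85 deg


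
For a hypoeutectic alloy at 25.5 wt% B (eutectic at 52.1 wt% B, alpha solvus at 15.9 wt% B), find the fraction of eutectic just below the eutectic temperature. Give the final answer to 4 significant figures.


f_primary = (C_e - C0) / (C_e - C_alpha_max)
f_primary = (52.1 - 25.5) / (52.1 - 15.9)
f_primary = 0.734807
f_eutectic = 1 - 0.734807 = 0.2652


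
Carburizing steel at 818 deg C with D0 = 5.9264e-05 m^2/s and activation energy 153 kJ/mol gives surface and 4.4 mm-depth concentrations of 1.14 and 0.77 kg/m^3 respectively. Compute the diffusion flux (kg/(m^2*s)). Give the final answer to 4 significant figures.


Step 1: D = D0 * exp(-Qd/(R*T))
T = 818 + 273.15 = 1091.15 K
D = 5.9264e-05 * exp(-153e3 / (8.314 * 1091.15)) = 2.80696e-12 m^2/s
Step 2: J = D * (C1 - C2) / dx
J = 2.80696e-12 * (1.14 - 0.77) / 4.4e-03
J = 2.36e-10 kg/(m^2*s)


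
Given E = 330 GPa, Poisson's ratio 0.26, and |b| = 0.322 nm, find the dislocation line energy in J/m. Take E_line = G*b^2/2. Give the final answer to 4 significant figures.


Step 1: G = E / (2*(1+nu))
G = 330 / (2*(1+0.26)) = 130.952 GPa = 1.30952e+11 Pa
Step 2: E_line = G*b^2/2
b = 0.322 nm = 3.22e-10 m
E_line = 0.5 * 1.30952e+11 * (3.22e-10)^2 = 6.789e-09 J/m


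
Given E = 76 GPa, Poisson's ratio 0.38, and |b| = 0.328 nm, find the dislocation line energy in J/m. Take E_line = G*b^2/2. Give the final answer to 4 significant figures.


Step 1: G = E / (2*(1+nu))
G = 76 / (2*(1+0.38)) = 27.5362 GPa = 2.75362e+10 Pa
Step 2: E_line = G*b^2/2
b = 0.328 nm = 3.28e-10 m
E_line = 0.5 * 2.75362e+10 * (3.28e-10)^2 = 1.481e-09 J/m


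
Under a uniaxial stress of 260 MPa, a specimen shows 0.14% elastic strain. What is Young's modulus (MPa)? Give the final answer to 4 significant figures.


E = sigma / epsilon
epsilon = 0.14% = 1.4e-03
E = 260 / 1.4e-03
E = 185700 MPa


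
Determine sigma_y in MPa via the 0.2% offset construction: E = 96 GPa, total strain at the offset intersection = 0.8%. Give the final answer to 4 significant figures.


Offset strain = 0.002
Elastic strain at yield = total_strain - offset = 8e-03 - 0.002 = 6e-03
sigma_y = E * elastic_strain = 96000 * 6e-03
sigma_y = 576 MPa


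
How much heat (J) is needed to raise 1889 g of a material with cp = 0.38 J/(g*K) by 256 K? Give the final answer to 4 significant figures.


Q = m * cp * dT
Q = 1889 * 0.38 * 256
Q = 183800 J


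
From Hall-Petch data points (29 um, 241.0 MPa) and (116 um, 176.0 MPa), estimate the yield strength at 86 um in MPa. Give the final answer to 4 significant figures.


sigma_y = sigma0 + k / sqrt(d)
1/sqrt(d1) = 1/sqrt(2.9e-05) = 185.695;  1/sqrt(d2) = 92.8477
k = (sigma1 - sigma2) / (1/sqrt(d1) - 1/sqrt(d2)) = (241.0 - 176.0) / (185.695 - 92.8477) = 0.700071 MPa*m^0.5
sigma0 = sigma1 - k/sqrt(d1) = 241.0 - 0.700071*185.695 = 111 MPa
sigma_y(d3) = 111 + 0.700071 / sqrt(8.6e-05) = 186.5 MPa


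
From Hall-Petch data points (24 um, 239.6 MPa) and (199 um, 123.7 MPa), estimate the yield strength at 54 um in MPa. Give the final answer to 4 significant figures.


sigma_y = sigma0 + k / sqrt(d)
1/sqrt(d1) = 1/sqrt(2.4e-05) = 204.124;  1/sqrt(d2) = 70.8881
k = (sigma1 - sigma2) / (1/sqrt(d1) - 1/sqrt(d2)) = (239.6 - 123.7) / (204.124 - 70.8881) = 0.869885 MPa*m^0.5
sigma0 = sigma1 - k/sqrt(d1) = 239.6 - 0.869885*204.124 = 62.0355 MPa
sigma_y(d3) = 62.0355 + 0.869885 / sqrt(5.4e-05) = 180.4 MPa


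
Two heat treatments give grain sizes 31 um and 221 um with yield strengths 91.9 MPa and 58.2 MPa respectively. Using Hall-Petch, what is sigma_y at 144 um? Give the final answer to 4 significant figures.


sigma_y = sigma0 + k / sqrt(d)
1/sqrt(d1) = 1/sqrt(3.1e-05) = 179.605;  1/sqrt(d2) = 67.2673
k = (sigma1 - sigma2) / (1/sqrt(d1) - 1/sqrt(d2)) = (91.9 - 58.2) / (179.605 - 67.2673) = 0.299987 MPa*m^0.5
sigma0 = sigma1 - k/sqrt(d1) = 91.9 - 0.299987*179.605 = 38.0207 MPa
sigma_y(d3) = 38.0207 + 0.299987 / sqrt(1.44e-04) = 63.02 MPa


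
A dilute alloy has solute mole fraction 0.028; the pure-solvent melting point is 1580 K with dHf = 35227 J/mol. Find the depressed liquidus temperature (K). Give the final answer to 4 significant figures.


dT = R*Tm^2*x / dHf
dT = 8.314 * 1580^2 * 0.028 / 35227
dT = 16.4971 K
T_new = 1580 - 16.4971 = 1564 K


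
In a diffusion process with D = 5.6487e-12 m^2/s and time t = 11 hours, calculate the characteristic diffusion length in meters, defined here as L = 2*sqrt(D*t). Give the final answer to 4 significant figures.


t = 11 hr = 39600 s
Diffusion length = 2*sqrt(D*t)
= 2*sqrt(5.6487e-12 * 39600)
= 9.459e-04 m


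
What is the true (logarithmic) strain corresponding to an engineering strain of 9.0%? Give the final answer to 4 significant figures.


epsilon_true = ln(1 + epsilon_eng)
epsilon_true = ln(1 + 0.09)
epsilon_true = 0.08618


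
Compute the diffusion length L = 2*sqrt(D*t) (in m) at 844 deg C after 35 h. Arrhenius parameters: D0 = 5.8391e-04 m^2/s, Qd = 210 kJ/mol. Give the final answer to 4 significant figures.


Step 1: D = D0 * exp(-Qd/(R*T))
T = 1117.15 K
D = 5.8391e-04 * exp(-210e3 / (8.314 * 1117.15)) = 8.85137e-14 m^2/s
Step 2: L = 2*sqrt(D*t)
t = 35 h = 126000 s
L = 2*sqrt(8.85137e-14 * 126000) = 2.112e-04 m


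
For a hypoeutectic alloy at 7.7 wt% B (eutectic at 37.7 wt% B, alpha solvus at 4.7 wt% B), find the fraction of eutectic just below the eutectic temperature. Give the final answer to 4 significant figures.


f_primary = (C_e - C0) / (C_e - C_alpha_max)
f_primary = (37.7 - 7.7) / (37.7 - 4.7)
f_primary = 0.909091
f_eutectic = 1 - 0.909091 = 0.09091


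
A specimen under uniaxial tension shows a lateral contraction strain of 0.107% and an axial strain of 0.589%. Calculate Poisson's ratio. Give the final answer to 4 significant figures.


nu = -epsilon_lat / epsilon_axial
Lateral strain is contraction (negative), so using magnitudes:
nu = 0.107 / 0.589
nu = 0.1817


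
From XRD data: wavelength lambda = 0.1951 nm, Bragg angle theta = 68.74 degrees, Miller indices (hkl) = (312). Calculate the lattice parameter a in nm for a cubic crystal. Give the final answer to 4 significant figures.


d = lambda / (2*sin(theta))
d = 0.1951 / (2*sin(68.74 deg))
d = 0.104674 nm
a = d * sqrt(h^2+k^2+l^2) = 0.104674 * sqrt(14)
a = 0.3917 nm


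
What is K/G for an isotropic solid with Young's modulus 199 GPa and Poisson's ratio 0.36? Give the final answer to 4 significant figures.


G = E / (2*(1+nu))
G = 199 / (2*(1+0.36)) = 73.1618 GPa
K = E / (3*(1-2*nu))
K = 199 / (3*(1-2*0.36)) = 236.905 GPa
K/G = 236.905 / 73.1618 = 3.238


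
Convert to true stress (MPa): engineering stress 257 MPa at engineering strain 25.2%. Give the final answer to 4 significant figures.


sigma_true = sigma_eng * (1 + epsilon_eng)
sigma_true = 257 * (1 + 0.252)
sigma_true = 321.8 MPa


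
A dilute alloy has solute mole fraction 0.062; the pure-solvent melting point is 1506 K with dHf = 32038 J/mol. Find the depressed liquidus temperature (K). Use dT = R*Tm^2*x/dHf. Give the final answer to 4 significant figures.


dT = R*Tm^2*x / dHf
dT = 8.314 * 1506^2 * 0.062 / 32038
dT = 36.491 K
T_new = 1506 - 36.491 = 1470 K


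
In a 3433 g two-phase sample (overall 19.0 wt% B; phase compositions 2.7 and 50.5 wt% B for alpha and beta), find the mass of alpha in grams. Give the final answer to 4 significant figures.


f_alpha = (C_beta - C0) / (C_beta - C_alpha)
f_alpha = (50.5 - 19.0) / (50.5 - 2.7) = 0.658996
m_alpha = f_alpha * m_total = 0.658996 * 3433 = 2262 g


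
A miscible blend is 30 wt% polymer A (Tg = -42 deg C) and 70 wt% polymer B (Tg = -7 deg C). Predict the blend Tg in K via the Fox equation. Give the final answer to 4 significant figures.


1/Tg = w1/Tg1 + w2/Tg2 (in Kelvin)
Tg1 = 231.15 K, Tg2 = 266.15 K
1/Tg = 0.3/231.15 + 0.7/266.15
Tg = 254.6 K


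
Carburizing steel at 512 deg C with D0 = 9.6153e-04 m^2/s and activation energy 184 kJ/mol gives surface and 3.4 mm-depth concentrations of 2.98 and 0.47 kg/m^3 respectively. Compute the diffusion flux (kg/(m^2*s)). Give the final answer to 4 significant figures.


Step 1: D = D0 * exp(-Qd/(R*T))
T = 512 + 273.15 = 785.15 K
D = 9.6153e-04 * exp(-184e3 / (8.314 * 785.15)) = 5.51222e-16 m^2/s
Step 2: J = D * (C1 - C2) / dx
J = 5.51222e-16 * (2.98 - 0.47) / 3.4e-03
J = 4.069e-13 kg/(m^2*s)


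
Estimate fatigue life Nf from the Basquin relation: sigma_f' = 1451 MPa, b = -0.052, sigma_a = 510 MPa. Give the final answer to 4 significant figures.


sigma_a = sigma_f' * (2*Nf)^b
2*Nf = (sigma_a / sigma_f')^(1/b)
2*Nf = (510 / 1451)^(1/-0.052)
2*Nf = 5.40305e+08
Nf = 2.702e+08 cycles


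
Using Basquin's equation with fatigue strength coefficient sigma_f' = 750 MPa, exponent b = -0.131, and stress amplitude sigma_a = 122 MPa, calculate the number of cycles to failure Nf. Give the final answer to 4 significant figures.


sigma_a = sigma_f' * (2*Nf)^b
2*Nf = (sigma_a / sigma_f')^(1/b)
2*Nf = (122 / 750)^(1/-0.131)
2*Nf = 1.04863e+06
Nf = 524300 cycles


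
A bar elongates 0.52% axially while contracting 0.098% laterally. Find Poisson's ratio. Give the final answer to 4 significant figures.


nu = -epsilon_lat / epsilon_axial
Lateral strain is contraction (negative), so using magnitudes:
nu = 0.098 / 0.52
nu = 0.1885


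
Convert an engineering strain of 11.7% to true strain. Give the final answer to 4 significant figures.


epsilon_true = ln(1 + epsilon_eng)
epsilon_true = ln(1 + 0.117)
epsilon_true = 0.1106


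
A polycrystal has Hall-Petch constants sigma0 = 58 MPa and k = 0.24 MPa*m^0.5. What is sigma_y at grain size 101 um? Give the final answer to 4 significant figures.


sigma_y = sigma0 + k / sqrt(d)
d = 101 um = 1.01e-04 m
sigma_y = 58 + 0.24 / sqrt(1.01e-04)
sigma_y = 81.88 MPa


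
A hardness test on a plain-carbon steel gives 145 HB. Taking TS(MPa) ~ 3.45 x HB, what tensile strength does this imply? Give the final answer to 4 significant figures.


TS (MPa) = 3.45 * HB
TS = 3.45 * 145
TS = 500.3 MPa


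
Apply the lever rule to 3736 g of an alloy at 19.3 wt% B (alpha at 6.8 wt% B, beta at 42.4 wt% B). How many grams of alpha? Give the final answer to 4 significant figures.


f_alpha = (C_beta - C0) / (C_beta - C_alpha)
f_alpha = (42.4 - 19.3) / (42.4 - 6.8) = 0.648876
m_alpha = f_alpha * m_total = 0.648876 * 3736 = 2424 g


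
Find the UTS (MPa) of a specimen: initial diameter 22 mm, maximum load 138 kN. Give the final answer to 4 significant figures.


A0 = pi*(d/2)^2 = pi*(22/2)^2 = 380.133 mm^2
UTS = F_max / A0 = 138*1000 / 380.133
UTS = 363 MPa


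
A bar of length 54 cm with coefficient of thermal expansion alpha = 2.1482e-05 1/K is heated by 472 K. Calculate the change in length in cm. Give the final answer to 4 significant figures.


dL = L0 * alpha * dT
dL = 54 * 2.1482e-05 * 472
dL = 0.5475 cm


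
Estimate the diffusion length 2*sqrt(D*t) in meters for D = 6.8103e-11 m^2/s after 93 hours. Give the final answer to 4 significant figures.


t = 93 hr = 334800 s
Diffusion length = 2*sqrt(D*t)
= 2*sqrt(6.8103e-11 * 334800)
= 9.55e-03 m


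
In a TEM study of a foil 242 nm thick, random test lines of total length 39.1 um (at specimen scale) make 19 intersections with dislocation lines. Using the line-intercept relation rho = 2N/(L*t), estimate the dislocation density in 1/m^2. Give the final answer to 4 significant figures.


rho = 2N / (L * t)
L = 39.1 um = 3.91e-05 m, t = 242 nm = 2.42e-07 m
rho = 2 * 19 / (3.91e-05 * 2.42e-07)
rho = 4.016e+12 1/m^2


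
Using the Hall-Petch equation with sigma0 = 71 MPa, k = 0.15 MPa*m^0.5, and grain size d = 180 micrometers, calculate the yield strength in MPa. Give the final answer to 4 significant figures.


sigma_y = sigma0 + k / sqrt(d)
d = 180 um = 1.8e-04 m
sigma_y = 71 + 0.15 / sqrt(1.8e-04)
sigma_y = 82.18 MPa


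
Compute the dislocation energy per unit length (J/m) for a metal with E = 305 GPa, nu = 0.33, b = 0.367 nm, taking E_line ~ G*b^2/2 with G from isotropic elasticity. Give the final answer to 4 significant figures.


Step 1: G = E / (2*(1+nu))
G = 305 / (2*(1+0.33)) = 114.662 GPa = 1.14662e+11 Pa
Step 2: E_line = G*b^2/2
b = 0.367 nm = 3.67e-10 m
E_line = 0.5 * 1.14662e+11 * (3.67e-10)^2 = 7.722e-09 J/m


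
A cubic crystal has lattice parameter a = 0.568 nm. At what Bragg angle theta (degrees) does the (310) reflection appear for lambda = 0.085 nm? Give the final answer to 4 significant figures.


d = a / sqrt(h^2+k^2+l^2)
d = 0.568 / sqrt(10) = 0.179617 nm
lambda = 2*d*sin(theta)  =>  sin(theta) = lambda / (2*d)
sin(theta) = 0.085 / (2 * 0.179617) = 0.236614
theta = 13.69 deg


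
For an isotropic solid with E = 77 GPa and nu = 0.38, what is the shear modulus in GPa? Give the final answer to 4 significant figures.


G = E / (2*(1+nu))
G = 77 / (2*(1+0.38))
G = 27.9 GPa


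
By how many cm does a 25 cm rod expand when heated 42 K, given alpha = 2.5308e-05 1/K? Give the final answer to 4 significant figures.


dL = L0 * alpha * dT
dL = 25 * 2.5308e-05 * 42
dL = 0.02657 cm


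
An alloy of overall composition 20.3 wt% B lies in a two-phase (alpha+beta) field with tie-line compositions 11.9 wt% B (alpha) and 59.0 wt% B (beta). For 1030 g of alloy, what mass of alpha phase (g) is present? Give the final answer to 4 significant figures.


f_alpha = (C_beta - C0) / (C_beta - C_alpha)
f_alpha = (59.0 - 20.3) / (59.0 - 11.9) = 0.821656
m_alpha = f_alpha * m_total = 0.821656 * 1030 = 846.3 g


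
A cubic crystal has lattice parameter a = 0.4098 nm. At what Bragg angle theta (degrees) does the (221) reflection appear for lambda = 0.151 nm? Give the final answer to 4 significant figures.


d = a / sqrt(h^2+k^2+l^2)
d = 0.4098 / sqrt(9) = 0.1366 nm
lambda = 2*d*sin(theta)  =>  sin(theta) = lambda / (2*d)
sin(theta) = 0.151 / (2 * 0.1366) = 0.552709
theta = 33.55 deg


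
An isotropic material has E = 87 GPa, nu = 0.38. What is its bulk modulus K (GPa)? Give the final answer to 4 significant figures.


K = E / (3*(1-2*nu))
K = 87 / (3*(1-2*0.38))
K = 120.8 GPa


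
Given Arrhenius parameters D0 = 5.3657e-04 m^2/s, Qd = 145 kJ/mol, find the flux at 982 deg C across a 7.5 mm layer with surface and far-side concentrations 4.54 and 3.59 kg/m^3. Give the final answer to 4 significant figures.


Step 1: D = D0 * exp(-Qd/(R*T))
T = 982 + 273.15 = 1255.15 K
D = 5.3657e-04 * exp(-145e3 / (8.314 * 1255.15)) = 4.95509e-10 m^2/s
Step 2: J = D * (C1 - C2) / dx
J = 4.95509e-10 * (4.54 - 3.59) / 7.5e-03
J = 6.276e-08 kg/(m^2*s)


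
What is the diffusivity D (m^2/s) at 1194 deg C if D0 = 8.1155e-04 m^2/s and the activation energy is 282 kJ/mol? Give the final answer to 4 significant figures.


D = D0 * exp(-Qd / (R*T))
T = 1467.15 K
D = 8.1155e-04 * exp(-282e3 / (8.314 * 1467.15))
D = 7.395e-14 m^2/s


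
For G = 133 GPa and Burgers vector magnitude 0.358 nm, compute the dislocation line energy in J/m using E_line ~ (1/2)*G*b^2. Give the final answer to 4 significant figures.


E = G*b^2/2
b = 0.358 nm = 3.58e-10 m
G = 133 GPa = 1.33e+11 Pa
E = 0.5 * 1.33e+11 * (3.58e-10)^2
E = 8.523e-09 J/m


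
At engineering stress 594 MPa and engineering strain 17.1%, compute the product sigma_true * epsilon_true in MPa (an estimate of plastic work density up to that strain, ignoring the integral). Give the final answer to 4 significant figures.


sigma_true = sigma_eng * (1 + epsilon_eng)
sigma_true = 594 * (1 + 0.171) = 695.574 MPa
epsilon_true = ln(1 + epsilon_eng)
epsilon_true = ln(1 + 0.171) = 0.157858
sigma_true * epsilon_true = 695.574 * 0.157858 = 109.8 MPa


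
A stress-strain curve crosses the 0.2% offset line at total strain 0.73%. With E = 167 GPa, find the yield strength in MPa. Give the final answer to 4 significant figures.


Offset strain = 0.002
Elastic strain at yield = total_strain - offset = 7.3e-03 - 0.002 = 5.3e-03
sigma_y = E * elastic_strain = 167000 * 5.3e-03
sigma_y = 885.1 MPa


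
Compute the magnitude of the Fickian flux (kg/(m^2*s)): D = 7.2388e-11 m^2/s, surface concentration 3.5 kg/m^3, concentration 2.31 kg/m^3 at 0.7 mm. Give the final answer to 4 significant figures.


J = -D * (dC/dx) = D * (C1 - C2) / dx
J = 7.2388e-11 * (3.5 - 2.31) / 7e-04
J = 1.231e-07 kg/(m^2*s)


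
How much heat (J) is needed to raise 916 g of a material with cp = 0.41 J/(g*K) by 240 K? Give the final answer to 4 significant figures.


Q = m * cp * dT
Q = 916 * 0.41 * 240
Q = 90130 J


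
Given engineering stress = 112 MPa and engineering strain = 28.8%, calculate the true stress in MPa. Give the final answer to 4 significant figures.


sigma_true = sigma_eng * (1 + epsilon_eng)
sigma_true = 112 * (1 + 0.288)
sigma_true = 144.3 MPa


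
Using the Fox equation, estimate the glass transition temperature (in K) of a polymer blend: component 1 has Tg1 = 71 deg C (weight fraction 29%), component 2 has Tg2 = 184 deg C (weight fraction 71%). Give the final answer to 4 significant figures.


1/Tg = w1/Tg1 + w2/Tg2 (in Kelvin)
Tg1 = 344.15 K, Tg2 = 457.15 K
1/Tg = 0.29/344.15 + 0.71/457.15
Tg = 417.4 K


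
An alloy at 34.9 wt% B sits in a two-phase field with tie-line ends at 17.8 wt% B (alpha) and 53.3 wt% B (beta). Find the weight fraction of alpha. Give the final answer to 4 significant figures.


f_alpha = (C_beta - C0) / (C_beta - C_alpha)
f_alpha = (53.3 - 34.9) / (53.3 - 17.8)
f_alpha = 0.5183


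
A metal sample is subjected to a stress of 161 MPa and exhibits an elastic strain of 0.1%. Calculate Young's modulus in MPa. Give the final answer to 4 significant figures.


E = sigma / epsilon
epsilon = 0.1% = 1e-03
E = 161 / 1e-03
E = 161000 MPa


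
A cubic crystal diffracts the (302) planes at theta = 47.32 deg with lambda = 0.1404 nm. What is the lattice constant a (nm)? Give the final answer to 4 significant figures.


d = lambda / (2*sin(theta))
d = 0.1404 / (2*sin(47.32 deg))
d = 0.0954906 nm
a = d * sqrt(h^2+k^2+l^2) = 0.0954906 * sqrt(13)
a = 0.3443 nm


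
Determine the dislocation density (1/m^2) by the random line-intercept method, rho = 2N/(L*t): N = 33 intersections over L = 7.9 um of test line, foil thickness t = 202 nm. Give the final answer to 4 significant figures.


rho = 2N / (L * t)
L = 7.9 um = 7.9e-06 m, t = 202 nm = 2.02e-07 m
rho = 2 * 33 / (7.9e-06 * 2.02e-07)
rho = 4.136e+13 1/m^2


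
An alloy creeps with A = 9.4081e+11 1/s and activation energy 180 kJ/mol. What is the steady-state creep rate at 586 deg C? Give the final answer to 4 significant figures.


rate = A * exp(-Q / (R*T))
T = 586 + 273.15 = 859.15 K
rate = 9.4081e+11 * exp(-180e3 / (8.314 * 859.15))
rate = 10.7 1/s


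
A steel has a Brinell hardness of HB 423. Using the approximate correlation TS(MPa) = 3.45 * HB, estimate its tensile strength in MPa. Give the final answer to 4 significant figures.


TS (MPa) = 3.45 * HB
TS = 3.45 * 423
TS = 1459 MPa


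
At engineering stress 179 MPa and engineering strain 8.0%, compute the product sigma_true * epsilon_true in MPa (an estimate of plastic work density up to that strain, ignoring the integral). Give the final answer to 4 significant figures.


sigma_true = sigma_eng * (1 + epsilon_eng)
sigma_true = 179 * (1 + 0.08) = 193.32 MPa
epsilon_true = ln(1 + epsilon_eng)
epsilon_true = ln(1 + 0.08) = 0.076961
sigma_true * epsilon_true = 193.32 * 0.076961 = 14.88 MPa


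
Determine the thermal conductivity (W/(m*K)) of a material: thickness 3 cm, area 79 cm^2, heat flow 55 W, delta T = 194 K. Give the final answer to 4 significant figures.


k = Q*L / (A*dT)
L = 0.03 m, A = 7.9e-03 m^2
k = 55 * 0.03 / (7.9e-03 * 194)
k = 1.077 W/(m*K)


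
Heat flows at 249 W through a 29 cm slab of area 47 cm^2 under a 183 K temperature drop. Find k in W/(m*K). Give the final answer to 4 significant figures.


k = Q*L / (A*dT)
L = 0.29 m, A = 4.7e-03 m^2
k = 249 * 0.29 / (4.7e-03 * 183)
k = 83.96 W/(m*K)


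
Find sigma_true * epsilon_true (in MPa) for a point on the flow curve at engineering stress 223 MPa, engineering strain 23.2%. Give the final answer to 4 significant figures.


sigma_true = sigma_eng * (1 + epsilon_eng)
sigma_true = 223 * (1 + 0.232) = 274.736 MPa
epsilon_true = ln(1 + epsilon_eng)
epsilon_true = ln(1 + 0.232) = 0.208639
sigma_true * epsilon_true = 274.736 * 0.208639 = 57.32 MPa


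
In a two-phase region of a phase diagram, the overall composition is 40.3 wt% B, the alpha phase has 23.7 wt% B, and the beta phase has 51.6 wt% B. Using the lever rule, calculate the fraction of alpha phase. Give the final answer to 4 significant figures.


f_alpha = (C_beta - C0) / (C_beta - C_alpha)
f_alpha = (51.6 - 40.3) / (51.6 - 23.7)
f_alpha = 0.405


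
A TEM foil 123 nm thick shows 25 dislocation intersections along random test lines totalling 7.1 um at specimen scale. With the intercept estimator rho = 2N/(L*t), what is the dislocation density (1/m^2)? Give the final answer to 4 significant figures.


rho = 2N / (L * t)
L = 7.1 um = 7.1e-06 m, t = 123 nm = 1.23e-07 m
rho = 2 * 25 / (7.1e-06 * 1.23e-07)
rho = 5.725e+13 1/m^2


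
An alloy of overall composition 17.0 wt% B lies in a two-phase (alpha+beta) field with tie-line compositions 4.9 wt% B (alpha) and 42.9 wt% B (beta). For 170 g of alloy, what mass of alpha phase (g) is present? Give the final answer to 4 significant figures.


f_alpha = (C_beta - C0) / (C_beta - C_alpha)
f_alpha = (42.9 - 17.0) / (42.9 - 4.9) = 0.681579
m_alpha = f_alpha * m_total = 0.681579 * 170 = 115.9 g


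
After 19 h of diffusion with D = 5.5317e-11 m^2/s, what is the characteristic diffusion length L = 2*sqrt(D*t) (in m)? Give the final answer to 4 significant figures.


t = 19 hr = 68400 s
Diffusion length = 2*sqrt(D*t)
= 2*sqrt(5.5317e-11 * 68400)
= 3.89e-03 m


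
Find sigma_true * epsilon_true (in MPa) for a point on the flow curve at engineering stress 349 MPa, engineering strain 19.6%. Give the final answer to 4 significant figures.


sigma_true = sigma_eng * (1 + epsilon_eng)
sigma_true = 349 * (1 + 0.196) = 417.404 MPa
epsilon_true = ln(1 + epsilon_eng)
epsilon_true = ln(1 + 0.196) = 0.178983
sigma_true * epsilon_true = 417.404 * 0.178983 = 74.71 MPa


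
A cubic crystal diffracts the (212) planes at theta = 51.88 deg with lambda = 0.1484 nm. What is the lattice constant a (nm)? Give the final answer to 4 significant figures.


d = lambda / (2*sin(theta))
d = 0.1484 / (2*sin(51.88 deg))
d = 0.0943157 nm
a = d * sqrt(h^2+k^2+l^2) = 0.0943157 * sqrt(9)
a = 0.2829 nm


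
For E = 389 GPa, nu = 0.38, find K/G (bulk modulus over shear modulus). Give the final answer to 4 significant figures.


G = E / (2*(1+nu))
G = 389 / (2*(1+0.38)) = 140.942 GPa
K = E / (3*(1-2*nu))
K = 389 / (3*(1-2*0.38)) = 540.278 GPa
K/G = 540.278 / 140.942 = 3.833


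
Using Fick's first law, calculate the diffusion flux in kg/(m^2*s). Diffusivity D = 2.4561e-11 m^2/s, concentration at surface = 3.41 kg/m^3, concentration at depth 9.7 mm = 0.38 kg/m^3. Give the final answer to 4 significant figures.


J = -D * (dC/dx) = D * (C1 - C2) / dx
J = 2.4561e-11 * (3.41 - 0.38) / 9.7e-03
J = 7.672e-09 kg/(m^2*s)


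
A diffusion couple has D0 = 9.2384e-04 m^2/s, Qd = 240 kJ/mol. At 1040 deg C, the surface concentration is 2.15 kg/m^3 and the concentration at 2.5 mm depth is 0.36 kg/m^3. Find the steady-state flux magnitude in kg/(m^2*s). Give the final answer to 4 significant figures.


Step 1: D = D0 * exp(-Qd/(R*T))
T = 1040 + 273.15 = 1313.15 K
D = 9.2384e-04 * exp(-240e3 / (8.314 * 1313.15)) = 2.62122e-13 m^2/s
Step 2: J = D * (C1 - C2) / dx
J = 2.62122e-13 * (2.15 - 0.36) / 2.5e-03
J = 1.877e-10 kg/(m^2*s)


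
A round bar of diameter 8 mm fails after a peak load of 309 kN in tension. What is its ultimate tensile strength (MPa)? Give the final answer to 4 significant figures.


A0 = pi*(d/2)^2 = pi*(8/2)^2 = 50.2655 mm^2
UTS = F_max / A0 = 309*1000 / 50.2655
UTS = 6147 MPa


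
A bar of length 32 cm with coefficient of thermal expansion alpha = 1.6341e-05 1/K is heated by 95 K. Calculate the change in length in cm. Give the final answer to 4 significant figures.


dL = L0 * alpha * dT
dL = 32 * 1.6341e-05 * 95
dL = 0.04968 cm


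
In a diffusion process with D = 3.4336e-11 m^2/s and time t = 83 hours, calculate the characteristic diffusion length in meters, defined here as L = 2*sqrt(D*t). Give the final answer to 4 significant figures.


t = 83 hr = 298800 s
Diffusion length = 2*sqrt(D*t)
= 2*sqrt(3.4336e-11 * 298800)
= 6.406e-03 m


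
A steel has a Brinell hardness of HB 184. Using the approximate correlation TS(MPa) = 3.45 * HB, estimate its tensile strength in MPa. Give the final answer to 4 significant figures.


TS (MPa) = 3.45 * HB
TS = 3.45 * 184
TS = 634.8 MPa


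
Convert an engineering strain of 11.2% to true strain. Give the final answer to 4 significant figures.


epsilon_true = ln(1 + epsilon_eng)
epsilon_true = ln(1 + 0.112)
epsilon_true = 0.1062


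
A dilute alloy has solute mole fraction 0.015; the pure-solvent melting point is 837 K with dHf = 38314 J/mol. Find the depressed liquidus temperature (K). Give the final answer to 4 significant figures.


dT = R*Tm^2*x / dHf
dT = 8.314 * 837^2 * 0.015 / 38314
dT = 2.28031 K
T_new = 837 - 2.28031 = 834.7 K


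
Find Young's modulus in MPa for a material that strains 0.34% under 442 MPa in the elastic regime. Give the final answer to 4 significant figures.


E = sigma / epsilon
epsilon = 0.34% = 3.4e-03
E = 442 / 3.4e-03
E = 130000 MPa


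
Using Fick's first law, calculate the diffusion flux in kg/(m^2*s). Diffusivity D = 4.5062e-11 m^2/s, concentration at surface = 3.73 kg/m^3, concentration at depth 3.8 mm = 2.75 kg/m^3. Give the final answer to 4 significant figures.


J = -D * (dC/dx) = D * (C1 - C2) / dx
J = 4.5062e-11 * (3.73 - 2.75) / 3.8e-03
J = 1.162e-08 kg/(m^2*s)


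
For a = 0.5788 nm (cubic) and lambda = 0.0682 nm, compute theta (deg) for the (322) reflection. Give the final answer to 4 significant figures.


d = a / sqrt(h^2+k^2+l^2)
d = 0.5788 / sqrt(17) = 0.14038 nm
lambda = 2*d*sin(theta)  =>  sin(theta) = lambda / (2*d)
sin(theta) = 0.0682 / (2 * 0.14038) = 0.242913
theta = 14.06 deg


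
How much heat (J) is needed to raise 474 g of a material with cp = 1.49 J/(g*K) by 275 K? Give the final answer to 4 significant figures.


Q = m * cp * dT
Q = 474 * 1.49 * 275
Q = 194200 J


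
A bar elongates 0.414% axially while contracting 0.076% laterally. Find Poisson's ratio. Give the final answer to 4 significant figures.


nu = -epsilon_lat / epsilon_axial
Lateral strain is contraction (negative), so using magnitudes:
nu = 0.076 / 0.414
nu = 0.1836


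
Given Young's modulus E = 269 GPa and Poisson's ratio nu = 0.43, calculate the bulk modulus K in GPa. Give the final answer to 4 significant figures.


K = E / (3*(1-2*nu))
K = 269 / (3*(1-2*0.43))
K = 640.5 GPa


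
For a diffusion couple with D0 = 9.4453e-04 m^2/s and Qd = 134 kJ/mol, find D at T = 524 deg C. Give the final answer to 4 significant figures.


D = D0 * exp(-Qd / (R*T))
T = 797.15 K
D = 9.4453e-04 * exp(-134e3 / (8.314 * 797.15))
D = 1.564e-12 m^2/s


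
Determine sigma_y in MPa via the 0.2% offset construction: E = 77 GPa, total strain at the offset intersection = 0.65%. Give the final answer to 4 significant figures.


Offset strain = 0.002
Elastic strain at yield = total_strain - offset = 6.5e-03 - 0.002 = 4.5e-03
sigma_y = E * elastic_strain = 77000 * 4.5e-03
sigma_y = 346.5 MPa


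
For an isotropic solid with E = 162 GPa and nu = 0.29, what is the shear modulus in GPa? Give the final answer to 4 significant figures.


G = E / (2*(1+nu))
G = 162 / (2*(1+0.29))
G = 62.79 GPa


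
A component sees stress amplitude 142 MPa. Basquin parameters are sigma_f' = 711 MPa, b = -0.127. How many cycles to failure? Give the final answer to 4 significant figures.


sigma_a = sigma_f' * (2*Nf)^b
2*Nf = (sigma_a / sigma_f')^(1/b)
2*Nf = (142 / 711)^(1/-0.127)
2*Nf = 322488
Nf = 161200 cycles


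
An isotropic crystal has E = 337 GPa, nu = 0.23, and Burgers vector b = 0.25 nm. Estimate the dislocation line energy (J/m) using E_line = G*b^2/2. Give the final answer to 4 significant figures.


Step 1: G = E / (2*(1+nu))
G = 337 / (2*(1+0.23)) = 136.992 GPa = 1.36992e+11 Pa
Step 2: E_line = G*b^2/2
b = 0.25 nm = 2.5e-10 m
E_line = 0.5 * 1.36992e+11 * (2.5e-10)^2 = 4.281e-09 J/m


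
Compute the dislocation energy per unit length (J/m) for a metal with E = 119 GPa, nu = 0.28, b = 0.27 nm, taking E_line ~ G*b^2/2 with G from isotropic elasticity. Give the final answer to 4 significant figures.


Step 1: G = E / (2*(1+nu))
G = 119 / (2*(1+0.28)) = 46.4844 GPa = 4.64844e+10 Pa
Step 2: E_line = G*b^2/2
b = 0.27 nm = 2.7e-10 m
E_line = 0.5 * 4.64844e+10 * (2.7e-10)^2 = 1.694e-09 J/m


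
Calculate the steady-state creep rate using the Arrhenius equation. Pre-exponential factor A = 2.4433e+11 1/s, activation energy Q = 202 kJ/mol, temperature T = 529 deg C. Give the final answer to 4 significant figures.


rate = A * exp(-Q / (R*T))
T = 529 + 273.15 = 802.15 K
rate = 2.4433e+11 * exp(-202e3 / (8.314 * 802.15))
rate = 0.01712 1/s


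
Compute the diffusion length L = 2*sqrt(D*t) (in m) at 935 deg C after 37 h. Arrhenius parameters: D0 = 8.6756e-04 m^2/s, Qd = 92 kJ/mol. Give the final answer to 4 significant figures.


Step 1: D = D0 * exp(-Qd/(R*T))
T = 1208.15 K
D = 8.6756e-04 * exp(-92e3 / (8.314 * 1208.15)) = 9.13093e-08 m^2/s
Step 2: L = 2*sqrt(D*t)
t = 37 h = 133200 s
L = 2*sqrt(9.13093e-08 * 133200) = 0.2206 m


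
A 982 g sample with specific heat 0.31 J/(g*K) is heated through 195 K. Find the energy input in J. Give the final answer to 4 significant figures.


Q = m * cp * dT
Q = 982 * 0.31 * 195
Q = 59360 J


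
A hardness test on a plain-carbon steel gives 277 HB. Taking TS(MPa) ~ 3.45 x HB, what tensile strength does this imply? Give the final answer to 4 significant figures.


TS (MPa) = 3.45 * HB
TS = 3.45 * 277
TS = 955.7 MPa


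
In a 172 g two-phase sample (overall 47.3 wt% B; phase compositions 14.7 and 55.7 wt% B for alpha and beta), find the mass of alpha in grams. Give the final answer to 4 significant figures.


f_alpha = (C_beta - C0) / (C_beta - C_alpha)
f_alpha = (55.7 - 47.3) / (55.7 - 14.7) = 0.204878
m_alpha = f_alpha * m_total = 0.204878 * 172 = 35.24 g


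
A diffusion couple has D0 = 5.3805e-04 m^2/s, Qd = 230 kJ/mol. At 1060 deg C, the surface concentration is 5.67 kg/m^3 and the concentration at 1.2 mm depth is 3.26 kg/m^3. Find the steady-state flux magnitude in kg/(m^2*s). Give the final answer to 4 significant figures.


Step 1: D = D0 * exp(-Qd/(R*T))
T = 1060 + 273.15 = 1333.15 K
D = 5.3805e-04 * exp(-230e3 / (8.314 * 1333.15)) = 5.23338e-13 m^2/s
Step 2: J = D * (C1 - C2) / dx
J = 5.23338e-13 * (5.67 - 3.26) / 1.2e-03
J = 1.051e-09 kg/(m^2*s)


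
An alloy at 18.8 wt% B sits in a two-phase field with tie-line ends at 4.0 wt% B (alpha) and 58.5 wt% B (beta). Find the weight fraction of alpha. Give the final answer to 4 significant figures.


f_alpha = (C_beta - C0) / (C_beta - C_alpha)
f_alpha = (58.5 - 18.8) / (58.5 - 4.0)
f_alpha = 0.7284


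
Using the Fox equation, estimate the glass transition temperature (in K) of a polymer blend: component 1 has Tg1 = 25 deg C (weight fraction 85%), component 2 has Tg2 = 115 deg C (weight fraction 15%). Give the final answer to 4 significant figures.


1/Tg = w1/Tg1 + w2/Tg2 (in Kelvin)
Tg1 = 298.15 K, Tg2 = 388.15 K
1/Tg = 0.85/298.15 + 0.15/388.15
Tg = 308.9 K


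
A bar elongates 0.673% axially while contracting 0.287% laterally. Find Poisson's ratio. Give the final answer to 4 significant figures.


nu = -epsilon_lat / epsilon_axial
Lateral strain is contraction (negative), so using magnitudes:
nu = 0.287 / 0.673
nu = 0.4264


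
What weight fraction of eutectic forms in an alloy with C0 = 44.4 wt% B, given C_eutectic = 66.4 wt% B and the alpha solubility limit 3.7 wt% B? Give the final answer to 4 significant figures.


f_primary = (C_e - C0) / (C_e - C_alpha_max)
f_primary = (66.4 - 44.4) / (66.4 - 3.7)
f_primary = 0.350877
f_eutectic = 1 - 0.350877 = 0.6491


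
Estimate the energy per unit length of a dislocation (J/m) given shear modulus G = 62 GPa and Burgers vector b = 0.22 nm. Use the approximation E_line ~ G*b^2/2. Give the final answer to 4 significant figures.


E = G*b^2/2
b = 0.22 nm = 2.2e-10 m
G = 62 GPa = 6.2e+10 Pa
E = 0.5 * 6.2e+10 * (2.2e-10)^2
E = 1.5e-09 J/m


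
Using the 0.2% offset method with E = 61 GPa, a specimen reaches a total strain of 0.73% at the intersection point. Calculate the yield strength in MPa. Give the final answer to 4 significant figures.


Offset strain = 0.002
Elastic strain at yield = total_strain - offset = 7.3e-03 - 0.002 = 5.3e-03
sigma_y = E * elastic_strain = 61000 * 5.3e-03
sigma_y = 323.3 MPa


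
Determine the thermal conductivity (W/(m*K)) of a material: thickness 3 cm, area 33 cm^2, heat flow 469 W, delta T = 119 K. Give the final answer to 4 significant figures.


k = Q*L / (A*dT)
L = 0.03 m, A = 3.3e-03 m^2
k = 469 * 0.03 / (3.3e-03 * 119)
k = 35.83 W/(m*K)


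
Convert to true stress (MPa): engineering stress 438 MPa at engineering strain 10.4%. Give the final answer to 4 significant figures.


sigma_true = sigma_eng * (1 + epsilon_eng)
sigma_true = 438 * (1 + 0.104)
sigma_true = 483.6 MPa


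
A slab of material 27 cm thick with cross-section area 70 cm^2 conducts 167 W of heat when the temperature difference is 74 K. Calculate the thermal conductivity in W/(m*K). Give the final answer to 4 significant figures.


k = Q*L / (A*dT)
L = 0.27 m, A = 7e-03 m^2
k = 167 * 0.27 / (7e-03 * 74)
k = 87.05 W/(m*K)


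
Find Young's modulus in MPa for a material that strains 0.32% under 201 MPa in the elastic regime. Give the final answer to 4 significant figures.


E = sigma / epsilon
epsilon = 0.32% = 3.2e-03
E = 201 / 3.2e-03
E = 62810 MPa
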